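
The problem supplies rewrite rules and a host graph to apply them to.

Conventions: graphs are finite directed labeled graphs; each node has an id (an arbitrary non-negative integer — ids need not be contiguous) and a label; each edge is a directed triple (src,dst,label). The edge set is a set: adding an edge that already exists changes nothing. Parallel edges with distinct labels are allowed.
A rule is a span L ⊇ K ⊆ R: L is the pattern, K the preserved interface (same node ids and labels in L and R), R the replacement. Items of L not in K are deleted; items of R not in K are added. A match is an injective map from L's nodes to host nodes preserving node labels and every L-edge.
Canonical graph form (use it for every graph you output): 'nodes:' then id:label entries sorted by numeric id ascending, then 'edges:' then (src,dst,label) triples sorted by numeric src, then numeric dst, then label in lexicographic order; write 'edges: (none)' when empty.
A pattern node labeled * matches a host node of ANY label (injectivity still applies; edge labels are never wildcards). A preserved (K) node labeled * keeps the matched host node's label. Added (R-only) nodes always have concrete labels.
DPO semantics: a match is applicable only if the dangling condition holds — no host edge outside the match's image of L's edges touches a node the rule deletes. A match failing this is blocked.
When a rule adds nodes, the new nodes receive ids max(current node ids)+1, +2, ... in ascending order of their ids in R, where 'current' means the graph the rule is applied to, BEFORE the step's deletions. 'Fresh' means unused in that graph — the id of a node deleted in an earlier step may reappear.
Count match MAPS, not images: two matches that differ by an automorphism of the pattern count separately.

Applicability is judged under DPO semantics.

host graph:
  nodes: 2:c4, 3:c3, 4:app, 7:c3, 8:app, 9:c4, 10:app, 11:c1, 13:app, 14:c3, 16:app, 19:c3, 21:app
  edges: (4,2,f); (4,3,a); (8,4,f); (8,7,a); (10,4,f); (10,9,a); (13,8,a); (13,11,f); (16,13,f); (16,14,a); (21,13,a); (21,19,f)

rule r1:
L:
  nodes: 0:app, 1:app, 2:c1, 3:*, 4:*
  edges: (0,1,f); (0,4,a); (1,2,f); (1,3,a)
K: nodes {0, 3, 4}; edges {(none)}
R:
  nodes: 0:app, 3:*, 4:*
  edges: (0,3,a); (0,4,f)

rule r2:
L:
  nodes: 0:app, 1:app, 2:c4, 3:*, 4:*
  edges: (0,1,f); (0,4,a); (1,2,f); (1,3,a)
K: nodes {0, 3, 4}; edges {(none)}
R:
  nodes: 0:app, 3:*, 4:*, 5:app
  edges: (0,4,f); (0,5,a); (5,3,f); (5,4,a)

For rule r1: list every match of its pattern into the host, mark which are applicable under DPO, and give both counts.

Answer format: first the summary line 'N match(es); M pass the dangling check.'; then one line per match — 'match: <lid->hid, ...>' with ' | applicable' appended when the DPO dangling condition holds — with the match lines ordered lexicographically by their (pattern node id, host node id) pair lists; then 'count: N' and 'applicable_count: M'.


1 match(es); 0 pass the dangling check.
match: 0->16, 1->13, 2->11, 3->8, 4->14
count: 1
applicable_count: 0


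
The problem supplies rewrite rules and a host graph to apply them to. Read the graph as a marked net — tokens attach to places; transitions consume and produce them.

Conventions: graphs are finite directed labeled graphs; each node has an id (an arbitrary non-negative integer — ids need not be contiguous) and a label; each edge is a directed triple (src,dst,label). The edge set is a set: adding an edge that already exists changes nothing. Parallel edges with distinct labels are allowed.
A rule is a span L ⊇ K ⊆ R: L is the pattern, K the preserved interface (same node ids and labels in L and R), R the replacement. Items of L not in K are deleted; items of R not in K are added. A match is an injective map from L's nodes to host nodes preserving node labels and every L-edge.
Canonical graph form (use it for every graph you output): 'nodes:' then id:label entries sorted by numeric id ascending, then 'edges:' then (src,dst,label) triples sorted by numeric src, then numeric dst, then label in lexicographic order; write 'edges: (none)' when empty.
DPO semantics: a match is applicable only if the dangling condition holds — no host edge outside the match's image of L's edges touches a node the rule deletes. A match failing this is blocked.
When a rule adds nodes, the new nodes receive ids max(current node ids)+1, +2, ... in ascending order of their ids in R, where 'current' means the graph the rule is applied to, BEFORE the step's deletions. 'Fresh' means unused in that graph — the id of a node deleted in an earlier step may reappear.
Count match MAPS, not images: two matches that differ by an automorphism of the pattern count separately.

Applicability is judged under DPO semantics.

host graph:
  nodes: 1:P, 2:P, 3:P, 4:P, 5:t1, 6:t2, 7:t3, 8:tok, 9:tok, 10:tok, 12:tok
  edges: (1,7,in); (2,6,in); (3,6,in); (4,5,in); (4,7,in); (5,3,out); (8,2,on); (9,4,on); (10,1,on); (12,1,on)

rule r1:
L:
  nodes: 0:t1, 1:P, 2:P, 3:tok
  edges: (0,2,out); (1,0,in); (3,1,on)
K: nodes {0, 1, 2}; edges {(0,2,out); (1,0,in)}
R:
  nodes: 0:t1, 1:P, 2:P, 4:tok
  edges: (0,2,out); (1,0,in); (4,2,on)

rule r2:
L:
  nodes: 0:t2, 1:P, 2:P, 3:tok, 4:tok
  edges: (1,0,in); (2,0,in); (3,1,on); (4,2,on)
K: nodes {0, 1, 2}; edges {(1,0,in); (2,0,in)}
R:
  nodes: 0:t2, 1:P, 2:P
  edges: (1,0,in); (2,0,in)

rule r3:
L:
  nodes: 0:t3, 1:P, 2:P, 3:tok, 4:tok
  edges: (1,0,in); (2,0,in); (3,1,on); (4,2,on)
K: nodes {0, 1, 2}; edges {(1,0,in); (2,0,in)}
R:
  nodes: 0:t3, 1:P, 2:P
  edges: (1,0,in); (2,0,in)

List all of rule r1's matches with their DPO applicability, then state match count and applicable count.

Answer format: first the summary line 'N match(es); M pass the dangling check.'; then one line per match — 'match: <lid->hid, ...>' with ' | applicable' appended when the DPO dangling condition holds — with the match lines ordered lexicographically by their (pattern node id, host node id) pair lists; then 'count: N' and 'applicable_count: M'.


1 match(es); 1 pass the dangling check.
match: 0->5, 1->4, 2->3, 3->9 | applicable
count: 1
applicable_count: 1


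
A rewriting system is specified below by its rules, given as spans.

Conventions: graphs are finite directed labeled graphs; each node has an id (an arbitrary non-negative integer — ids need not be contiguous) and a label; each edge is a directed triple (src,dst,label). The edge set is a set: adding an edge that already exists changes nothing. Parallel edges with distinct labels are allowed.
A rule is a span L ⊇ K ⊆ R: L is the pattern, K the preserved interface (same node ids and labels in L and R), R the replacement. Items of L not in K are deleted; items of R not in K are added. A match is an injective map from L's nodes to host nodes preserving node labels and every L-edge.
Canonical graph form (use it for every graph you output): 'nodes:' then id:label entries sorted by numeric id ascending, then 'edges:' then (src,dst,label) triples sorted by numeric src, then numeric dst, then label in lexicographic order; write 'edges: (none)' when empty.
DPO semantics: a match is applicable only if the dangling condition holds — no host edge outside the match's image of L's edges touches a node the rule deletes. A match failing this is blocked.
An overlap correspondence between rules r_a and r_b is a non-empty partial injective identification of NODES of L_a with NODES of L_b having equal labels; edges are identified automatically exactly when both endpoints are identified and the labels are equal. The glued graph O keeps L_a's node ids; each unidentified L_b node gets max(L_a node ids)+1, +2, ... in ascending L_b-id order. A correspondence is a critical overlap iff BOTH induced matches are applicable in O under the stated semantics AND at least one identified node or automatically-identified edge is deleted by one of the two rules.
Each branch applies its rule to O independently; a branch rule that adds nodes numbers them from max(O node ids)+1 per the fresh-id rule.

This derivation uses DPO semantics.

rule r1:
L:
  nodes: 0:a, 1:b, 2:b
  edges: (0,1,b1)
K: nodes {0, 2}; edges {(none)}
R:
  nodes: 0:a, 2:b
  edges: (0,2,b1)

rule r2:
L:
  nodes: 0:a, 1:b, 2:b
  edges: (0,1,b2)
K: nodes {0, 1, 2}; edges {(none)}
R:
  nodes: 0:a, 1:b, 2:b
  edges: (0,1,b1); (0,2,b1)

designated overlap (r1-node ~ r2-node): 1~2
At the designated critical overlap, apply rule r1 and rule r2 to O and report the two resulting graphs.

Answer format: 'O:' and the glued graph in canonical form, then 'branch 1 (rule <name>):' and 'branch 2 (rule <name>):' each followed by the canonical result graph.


O:
nodes: 0:a, 1:b, 2:b, 3:a, 4:b
edges: (0,1,b1); (3,4,b2)
branch 1 (rule r1):
nodes: 0:a, 2:b, 3:a, 4:b
edges: (0,2,b1); (3,4,b2)
branch 2 (rule r2):
nodes: 0:a, 1:b, 2:b, 3:a, 4:b
edges: (0,1,b1); (3,1,b1); (3,4,b1)


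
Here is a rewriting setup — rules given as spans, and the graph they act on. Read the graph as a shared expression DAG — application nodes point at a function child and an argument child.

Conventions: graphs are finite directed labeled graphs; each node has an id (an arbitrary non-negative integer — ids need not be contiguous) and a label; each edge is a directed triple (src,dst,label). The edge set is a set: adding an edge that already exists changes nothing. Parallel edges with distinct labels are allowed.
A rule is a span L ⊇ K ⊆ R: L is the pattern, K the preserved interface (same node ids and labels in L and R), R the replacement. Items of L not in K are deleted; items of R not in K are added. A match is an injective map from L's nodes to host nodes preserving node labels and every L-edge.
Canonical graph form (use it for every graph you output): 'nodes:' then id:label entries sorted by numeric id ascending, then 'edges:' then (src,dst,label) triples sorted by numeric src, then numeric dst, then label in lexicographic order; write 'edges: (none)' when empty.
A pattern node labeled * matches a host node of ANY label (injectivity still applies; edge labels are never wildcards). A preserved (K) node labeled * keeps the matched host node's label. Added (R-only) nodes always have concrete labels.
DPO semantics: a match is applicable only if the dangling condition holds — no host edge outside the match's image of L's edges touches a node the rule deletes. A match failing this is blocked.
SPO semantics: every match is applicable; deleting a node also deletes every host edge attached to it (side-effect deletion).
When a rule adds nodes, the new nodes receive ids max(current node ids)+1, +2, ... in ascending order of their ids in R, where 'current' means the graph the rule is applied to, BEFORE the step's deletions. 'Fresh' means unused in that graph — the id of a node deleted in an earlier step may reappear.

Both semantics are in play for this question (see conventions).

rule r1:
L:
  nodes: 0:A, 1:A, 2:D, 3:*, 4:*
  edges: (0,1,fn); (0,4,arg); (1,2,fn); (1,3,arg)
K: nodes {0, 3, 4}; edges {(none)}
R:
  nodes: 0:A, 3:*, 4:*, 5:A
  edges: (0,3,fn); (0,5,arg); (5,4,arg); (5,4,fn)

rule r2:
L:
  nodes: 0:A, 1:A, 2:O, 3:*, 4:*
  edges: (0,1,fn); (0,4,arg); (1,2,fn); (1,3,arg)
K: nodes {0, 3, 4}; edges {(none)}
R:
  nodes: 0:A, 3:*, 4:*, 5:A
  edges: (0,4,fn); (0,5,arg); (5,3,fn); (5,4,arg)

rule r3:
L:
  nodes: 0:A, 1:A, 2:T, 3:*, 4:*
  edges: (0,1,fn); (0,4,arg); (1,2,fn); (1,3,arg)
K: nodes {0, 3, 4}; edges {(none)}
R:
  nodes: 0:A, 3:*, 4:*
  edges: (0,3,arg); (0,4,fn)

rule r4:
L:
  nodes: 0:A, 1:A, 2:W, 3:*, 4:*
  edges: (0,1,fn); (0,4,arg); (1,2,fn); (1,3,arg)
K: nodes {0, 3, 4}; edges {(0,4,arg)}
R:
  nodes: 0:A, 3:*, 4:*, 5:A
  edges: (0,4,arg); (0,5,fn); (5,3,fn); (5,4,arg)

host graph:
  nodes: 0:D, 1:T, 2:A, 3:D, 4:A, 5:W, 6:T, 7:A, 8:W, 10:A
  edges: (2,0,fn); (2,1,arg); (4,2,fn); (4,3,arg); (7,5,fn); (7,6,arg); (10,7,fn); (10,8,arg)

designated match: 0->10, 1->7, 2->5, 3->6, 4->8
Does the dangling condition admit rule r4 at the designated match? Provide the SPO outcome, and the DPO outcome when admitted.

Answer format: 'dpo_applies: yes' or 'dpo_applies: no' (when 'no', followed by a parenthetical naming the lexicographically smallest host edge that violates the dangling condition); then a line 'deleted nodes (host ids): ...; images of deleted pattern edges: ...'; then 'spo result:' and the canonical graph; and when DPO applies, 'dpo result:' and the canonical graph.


dpo_applies: yes
deleted nodes (host ids): 5, 7; images of deleted pattern edges: (7,5,fn); (7,6,arg); (10,7,fn)
spo result:
nodes: 0:D, 1:T, 2:A, 3:D, 4:A, 6:T, 8:W, 10:A, 11:A
edges: (2,0,fn); (2,1,arg); (4,2,fn); (4,3,arg); (10,8,arg); (10,11,fn); (11,6,fn); (11,8,arg)
dpo result:
nodes: 0:D, 1:T, 2:A, 3:D, 4:A, 6:T, 8:W, 10:A, 11:A
edges: (2,0,fn); (2,1,arg); (4,2,fn); (4,3,arg); (10,8,arg); (10,11,fn); (11,6,fn); (11,8,arg)


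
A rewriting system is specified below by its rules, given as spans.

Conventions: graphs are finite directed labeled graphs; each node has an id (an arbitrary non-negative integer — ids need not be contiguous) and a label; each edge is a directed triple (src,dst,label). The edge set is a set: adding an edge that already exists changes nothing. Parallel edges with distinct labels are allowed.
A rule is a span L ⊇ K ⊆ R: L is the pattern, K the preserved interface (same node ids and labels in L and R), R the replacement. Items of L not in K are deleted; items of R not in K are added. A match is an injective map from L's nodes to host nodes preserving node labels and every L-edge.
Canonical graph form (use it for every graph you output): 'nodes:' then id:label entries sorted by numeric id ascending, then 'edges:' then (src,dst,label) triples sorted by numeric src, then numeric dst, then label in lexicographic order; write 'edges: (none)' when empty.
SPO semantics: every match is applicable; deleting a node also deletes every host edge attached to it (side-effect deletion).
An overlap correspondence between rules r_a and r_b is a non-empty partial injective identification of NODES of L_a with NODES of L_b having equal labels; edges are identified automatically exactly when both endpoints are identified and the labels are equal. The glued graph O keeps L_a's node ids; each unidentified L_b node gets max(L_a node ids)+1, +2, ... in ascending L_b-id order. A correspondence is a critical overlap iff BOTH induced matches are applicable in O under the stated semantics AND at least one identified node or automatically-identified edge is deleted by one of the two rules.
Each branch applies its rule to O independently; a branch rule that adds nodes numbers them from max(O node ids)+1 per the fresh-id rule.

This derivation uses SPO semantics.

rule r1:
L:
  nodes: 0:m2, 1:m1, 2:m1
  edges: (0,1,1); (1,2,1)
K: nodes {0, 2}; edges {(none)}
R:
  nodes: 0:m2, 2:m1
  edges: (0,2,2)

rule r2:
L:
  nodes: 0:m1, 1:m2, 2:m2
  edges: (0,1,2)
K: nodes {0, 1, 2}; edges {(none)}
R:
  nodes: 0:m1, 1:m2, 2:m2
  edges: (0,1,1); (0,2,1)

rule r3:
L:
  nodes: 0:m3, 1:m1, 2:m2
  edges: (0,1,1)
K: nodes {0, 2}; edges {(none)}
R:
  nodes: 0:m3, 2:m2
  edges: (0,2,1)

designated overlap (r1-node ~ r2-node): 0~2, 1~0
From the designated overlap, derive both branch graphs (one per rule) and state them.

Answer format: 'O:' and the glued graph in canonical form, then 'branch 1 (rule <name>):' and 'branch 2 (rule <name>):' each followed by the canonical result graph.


O:
nodes: 0:m2, 1:m1, 2:m1, 3:m2
edges: (0,1,1); (1,2,1); (1,3,2)
branch 1 (rule r1):
nodes: 0:m2, 2:m1, 3:m2
edges: (0,2,2)
branch 2 (rule r2):
nodes: 0:m2, 1:m1, 2:m1, 3:m2
edges: (0,1,1); (1,0,1); (1,2,1); (1,3,1)


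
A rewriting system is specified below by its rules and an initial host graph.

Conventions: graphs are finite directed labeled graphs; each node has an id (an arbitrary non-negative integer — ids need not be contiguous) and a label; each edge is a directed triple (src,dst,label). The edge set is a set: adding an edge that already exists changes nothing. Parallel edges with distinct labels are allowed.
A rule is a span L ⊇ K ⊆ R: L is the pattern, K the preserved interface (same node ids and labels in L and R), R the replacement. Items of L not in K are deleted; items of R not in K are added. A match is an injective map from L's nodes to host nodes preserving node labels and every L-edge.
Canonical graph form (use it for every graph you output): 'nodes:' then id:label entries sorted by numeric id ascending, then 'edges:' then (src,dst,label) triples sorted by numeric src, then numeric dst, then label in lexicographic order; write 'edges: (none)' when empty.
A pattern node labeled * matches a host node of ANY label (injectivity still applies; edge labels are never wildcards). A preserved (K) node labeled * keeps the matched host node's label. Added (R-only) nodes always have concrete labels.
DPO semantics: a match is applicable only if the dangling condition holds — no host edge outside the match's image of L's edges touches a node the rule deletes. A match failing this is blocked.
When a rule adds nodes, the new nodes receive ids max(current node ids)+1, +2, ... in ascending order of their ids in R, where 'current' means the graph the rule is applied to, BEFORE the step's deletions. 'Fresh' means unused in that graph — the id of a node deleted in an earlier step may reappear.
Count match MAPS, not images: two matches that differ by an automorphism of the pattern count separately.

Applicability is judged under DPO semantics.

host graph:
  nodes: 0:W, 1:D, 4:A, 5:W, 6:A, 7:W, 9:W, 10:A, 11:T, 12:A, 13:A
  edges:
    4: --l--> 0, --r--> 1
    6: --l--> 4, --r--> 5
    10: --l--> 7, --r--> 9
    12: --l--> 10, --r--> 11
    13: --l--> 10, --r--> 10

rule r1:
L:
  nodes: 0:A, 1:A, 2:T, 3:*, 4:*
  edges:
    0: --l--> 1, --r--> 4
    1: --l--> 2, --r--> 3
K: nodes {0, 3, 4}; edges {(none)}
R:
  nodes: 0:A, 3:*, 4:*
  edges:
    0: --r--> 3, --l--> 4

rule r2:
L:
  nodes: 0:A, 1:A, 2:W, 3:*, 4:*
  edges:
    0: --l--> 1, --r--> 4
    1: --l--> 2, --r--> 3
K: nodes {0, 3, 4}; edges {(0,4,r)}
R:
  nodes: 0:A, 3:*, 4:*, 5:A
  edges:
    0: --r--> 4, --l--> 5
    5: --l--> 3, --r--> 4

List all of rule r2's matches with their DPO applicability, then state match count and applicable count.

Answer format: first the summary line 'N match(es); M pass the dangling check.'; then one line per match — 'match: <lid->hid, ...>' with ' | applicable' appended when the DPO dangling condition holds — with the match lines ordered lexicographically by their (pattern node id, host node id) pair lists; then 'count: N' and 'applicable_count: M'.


2 match(es); 1 pass the dangling check.
match: 0->6, 1->4, 2->0, 3->1, 4->5 | applicable
match: 0->12, 1->10, 2->7, 3->9, 4->11
count: 2
applicable_count: 1


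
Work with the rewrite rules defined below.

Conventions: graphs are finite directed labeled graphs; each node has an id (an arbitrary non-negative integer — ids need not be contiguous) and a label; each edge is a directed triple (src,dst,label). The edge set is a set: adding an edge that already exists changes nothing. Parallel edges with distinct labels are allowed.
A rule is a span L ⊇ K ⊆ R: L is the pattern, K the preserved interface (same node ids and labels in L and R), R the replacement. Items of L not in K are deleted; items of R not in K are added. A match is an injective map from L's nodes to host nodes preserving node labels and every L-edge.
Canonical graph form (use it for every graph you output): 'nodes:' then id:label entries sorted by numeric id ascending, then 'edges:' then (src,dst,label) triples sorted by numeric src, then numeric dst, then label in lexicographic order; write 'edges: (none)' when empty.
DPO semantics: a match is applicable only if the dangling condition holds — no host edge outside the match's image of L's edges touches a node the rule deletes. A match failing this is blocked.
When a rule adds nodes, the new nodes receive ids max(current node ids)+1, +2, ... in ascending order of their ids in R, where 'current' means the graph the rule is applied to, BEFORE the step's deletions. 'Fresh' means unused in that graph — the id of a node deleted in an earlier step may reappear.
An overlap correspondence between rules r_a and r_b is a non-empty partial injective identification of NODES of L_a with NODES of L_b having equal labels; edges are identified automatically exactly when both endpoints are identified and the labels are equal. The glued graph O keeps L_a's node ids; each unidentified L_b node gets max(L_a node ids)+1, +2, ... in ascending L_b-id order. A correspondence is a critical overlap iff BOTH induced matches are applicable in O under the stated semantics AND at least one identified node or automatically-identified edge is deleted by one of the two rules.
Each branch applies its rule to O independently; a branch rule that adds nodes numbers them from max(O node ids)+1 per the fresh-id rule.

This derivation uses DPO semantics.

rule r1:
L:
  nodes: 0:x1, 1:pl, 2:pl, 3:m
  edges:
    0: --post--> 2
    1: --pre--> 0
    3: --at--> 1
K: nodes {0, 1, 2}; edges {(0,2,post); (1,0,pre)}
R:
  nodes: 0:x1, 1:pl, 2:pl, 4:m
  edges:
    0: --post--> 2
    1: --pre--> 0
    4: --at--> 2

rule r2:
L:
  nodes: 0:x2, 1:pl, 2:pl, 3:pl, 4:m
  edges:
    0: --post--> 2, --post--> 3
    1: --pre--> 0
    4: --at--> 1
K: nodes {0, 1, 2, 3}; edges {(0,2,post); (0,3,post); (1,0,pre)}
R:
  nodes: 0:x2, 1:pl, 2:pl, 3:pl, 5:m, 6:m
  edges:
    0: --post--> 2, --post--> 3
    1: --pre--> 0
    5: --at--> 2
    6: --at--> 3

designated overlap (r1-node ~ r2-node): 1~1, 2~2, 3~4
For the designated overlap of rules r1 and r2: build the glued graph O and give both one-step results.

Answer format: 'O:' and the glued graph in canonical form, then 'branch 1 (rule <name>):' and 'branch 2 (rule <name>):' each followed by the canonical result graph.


O:
nodes: 0:x1, 1:pl, 2:pl, 3:m, 4:x2, 5:pl
edges: (0,2,post); (1,0,pre); (1,4,pre); (3,1,at); (4,2,post); (4,5,post)
branch 1 (rule r1):
nodes: 0:x1, 1:pl, 2:pl, 4:x2, 5:pl, 6:m
edges: (0,2,post); (1,0,pre); (1,4,pre); (4,2,post); (4,5,post); (6,2,at)
branch 2 (rule r2):
nodes: 0:x1, 1:pl, 2:pl, 4:x2, 5:pl, 6:m, 7:m
edges: (0,2,post); (1,0,pre); (1,4,pre); (4,2,post); (4,5,post); (6,2,at); (7,5,at)


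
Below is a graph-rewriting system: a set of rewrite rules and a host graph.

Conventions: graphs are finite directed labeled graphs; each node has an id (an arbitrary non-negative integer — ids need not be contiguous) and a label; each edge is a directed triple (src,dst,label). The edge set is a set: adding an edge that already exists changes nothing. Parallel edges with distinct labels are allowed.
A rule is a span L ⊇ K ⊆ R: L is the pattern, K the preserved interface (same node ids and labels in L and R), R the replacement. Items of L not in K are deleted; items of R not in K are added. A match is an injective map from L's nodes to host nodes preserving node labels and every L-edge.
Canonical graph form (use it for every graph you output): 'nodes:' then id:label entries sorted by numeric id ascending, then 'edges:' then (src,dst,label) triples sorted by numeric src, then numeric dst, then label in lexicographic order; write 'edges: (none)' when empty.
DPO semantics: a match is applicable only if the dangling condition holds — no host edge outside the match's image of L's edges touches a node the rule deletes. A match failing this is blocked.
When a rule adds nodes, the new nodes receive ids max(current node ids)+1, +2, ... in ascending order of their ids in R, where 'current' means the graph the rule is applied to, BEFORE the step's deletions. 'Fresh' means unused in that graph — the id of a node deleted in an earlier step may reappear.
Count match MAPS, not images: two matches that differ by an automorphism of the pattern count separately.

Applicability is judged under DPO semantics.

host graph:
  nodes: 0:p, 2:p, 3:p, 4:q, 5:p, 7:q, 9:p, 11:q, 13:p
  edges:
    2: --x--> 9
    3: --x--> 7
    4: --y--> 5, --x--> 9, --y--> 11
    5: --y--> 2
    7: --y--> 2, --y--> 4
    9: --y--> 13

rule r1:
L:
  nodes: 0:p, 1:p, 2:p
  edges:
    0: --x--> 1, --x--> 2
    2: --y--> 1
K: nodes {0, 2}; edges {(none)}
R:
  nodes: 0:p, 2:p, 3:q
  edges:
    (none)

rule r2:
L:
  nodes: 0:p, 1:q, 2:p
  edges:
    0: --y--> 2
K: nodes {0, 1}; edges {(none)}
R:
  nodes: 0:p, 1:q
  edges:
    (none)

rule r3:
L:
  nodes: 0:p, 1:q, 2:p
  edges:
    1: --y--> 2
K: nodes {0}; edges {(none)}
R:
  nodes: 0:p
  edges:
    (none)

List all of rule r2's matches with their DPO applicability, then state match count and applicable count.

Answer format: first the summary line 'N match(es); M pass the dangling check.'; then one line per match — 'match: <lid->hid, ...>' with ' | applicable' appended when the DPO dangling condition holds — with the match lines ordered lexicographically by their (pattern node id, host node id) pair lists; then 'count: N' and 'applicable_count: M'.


6 match(es); 3 pass the dangling check.
match: 0->5, 1->4, 2->2
match: 0->5, 1->7, 2->2
match: 0->5, 1->11, 2->2
match: 0->9, 1->4, 2->13 | applicable
match: 0->9, 1->7, 2->13 | applicable
match: 0->9, 1->11, 2->13 | applicable
count: 6
applicable_count: 3


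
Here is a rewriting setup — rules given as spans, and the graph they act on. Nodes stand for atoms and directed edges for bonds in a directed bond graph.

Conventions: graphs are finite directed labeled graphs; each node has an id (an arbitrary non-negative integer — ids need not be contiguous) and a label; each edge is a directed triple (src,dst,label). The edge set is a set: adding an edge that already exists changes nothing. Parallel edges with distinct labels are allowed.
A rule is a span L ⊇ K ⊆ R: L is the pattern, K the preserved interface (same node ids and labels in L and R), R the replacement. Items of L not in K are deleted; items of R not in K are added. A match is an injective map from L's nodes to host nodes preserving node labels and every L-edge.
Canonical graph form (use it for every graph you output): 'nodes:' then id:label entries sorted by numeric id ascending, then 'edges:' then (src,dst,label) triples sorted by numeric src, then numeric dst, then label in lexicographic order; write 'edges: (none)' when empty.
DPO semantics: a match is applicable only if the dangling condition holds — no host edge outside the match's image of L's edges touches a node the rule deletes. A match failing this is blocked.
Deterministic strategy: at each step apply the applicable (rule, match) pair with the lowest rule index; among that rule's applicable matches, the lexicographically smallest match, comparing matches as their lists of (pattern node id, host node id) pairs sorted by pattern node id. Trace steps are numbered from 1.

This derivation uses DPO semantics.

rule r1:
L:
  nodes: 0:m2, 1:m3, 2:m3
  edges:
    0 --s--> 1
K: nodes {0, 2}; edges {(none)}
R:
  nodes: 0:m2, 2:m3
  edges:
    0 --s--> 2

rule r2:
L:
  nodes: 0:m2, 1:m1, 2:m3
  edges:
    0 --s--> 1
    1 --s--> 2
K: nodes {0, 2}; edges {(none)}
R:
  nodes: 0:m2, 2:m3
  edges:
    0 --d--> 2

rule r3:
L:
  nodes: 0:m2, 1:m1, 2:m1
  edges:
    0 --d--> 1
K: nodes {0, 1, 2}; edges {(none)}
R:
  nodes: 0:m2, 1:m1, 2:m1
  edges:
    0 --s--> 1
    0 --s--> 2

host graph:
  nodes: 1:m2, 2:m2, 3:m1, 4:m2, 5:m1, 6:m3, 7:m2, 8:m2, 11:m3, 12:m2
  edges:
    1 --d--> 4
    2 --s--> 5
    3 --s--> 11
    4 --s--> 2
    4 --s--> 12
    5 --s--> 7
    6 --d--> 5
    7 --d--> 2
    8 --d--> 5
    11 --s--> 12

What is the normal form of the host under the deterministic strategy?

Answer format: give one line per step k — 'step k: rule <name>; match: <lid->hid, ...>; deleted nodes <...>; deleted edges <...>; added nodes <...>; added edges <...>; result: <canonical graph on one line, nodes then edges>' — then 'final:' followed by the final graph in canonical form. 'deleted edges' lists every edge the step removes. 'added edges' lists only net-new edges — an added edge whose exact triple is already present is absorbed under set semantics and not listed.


step 1: rule r3; match: 0->8, 1->5, 2->3; deleted nodes (none); deleted edges (8,5,d); added nodes (none); added edges (8,3,s); (8,5,s); result: nodes: 1:m2, 2:m2, 3:m1, 4:m2, 5:m1, 6:m3, 7:m2, 8:m2, 11:m3, 12:m2 edges: (1,4,d); (2,5,s); (3,11,s); (4,2,s); (4,12,s); (5,7,s); (6,5,d); (7,2,d); (8,3,s); (8,5,s); (11,12,s)
step 2: rule r2; match: 0->8, 1->3, 2->11; deleted nodes 3; deleted edges (3,11,s); (8,3,s); added nodes (none); added edges (8,11,d); result: nodes: 1:m2, 2:m2, 4:m2, 5:m1, 6:m3, 7:m2, 8:m2, 11:m3, 12:m2 edges: (1,4,d); (2,5,s); (4,2,s); (4,12,s); (5,7,s); (6,5,d); (7,2,d); (8,5,s); (8,11,d); (11,12,s)
final:
nodes: 1:m2, 2:m2, 4:m2, 5:m1, 6:m3, 7:m2, 8:m2, 11:m3, 12:m2
edges: (1,4,d); (2,5,s); (4,2,s); (4,12,s); (5,7,s); (6,5,d); (7,2,d); (8,5,s); (8,11,d); (11,12,s)


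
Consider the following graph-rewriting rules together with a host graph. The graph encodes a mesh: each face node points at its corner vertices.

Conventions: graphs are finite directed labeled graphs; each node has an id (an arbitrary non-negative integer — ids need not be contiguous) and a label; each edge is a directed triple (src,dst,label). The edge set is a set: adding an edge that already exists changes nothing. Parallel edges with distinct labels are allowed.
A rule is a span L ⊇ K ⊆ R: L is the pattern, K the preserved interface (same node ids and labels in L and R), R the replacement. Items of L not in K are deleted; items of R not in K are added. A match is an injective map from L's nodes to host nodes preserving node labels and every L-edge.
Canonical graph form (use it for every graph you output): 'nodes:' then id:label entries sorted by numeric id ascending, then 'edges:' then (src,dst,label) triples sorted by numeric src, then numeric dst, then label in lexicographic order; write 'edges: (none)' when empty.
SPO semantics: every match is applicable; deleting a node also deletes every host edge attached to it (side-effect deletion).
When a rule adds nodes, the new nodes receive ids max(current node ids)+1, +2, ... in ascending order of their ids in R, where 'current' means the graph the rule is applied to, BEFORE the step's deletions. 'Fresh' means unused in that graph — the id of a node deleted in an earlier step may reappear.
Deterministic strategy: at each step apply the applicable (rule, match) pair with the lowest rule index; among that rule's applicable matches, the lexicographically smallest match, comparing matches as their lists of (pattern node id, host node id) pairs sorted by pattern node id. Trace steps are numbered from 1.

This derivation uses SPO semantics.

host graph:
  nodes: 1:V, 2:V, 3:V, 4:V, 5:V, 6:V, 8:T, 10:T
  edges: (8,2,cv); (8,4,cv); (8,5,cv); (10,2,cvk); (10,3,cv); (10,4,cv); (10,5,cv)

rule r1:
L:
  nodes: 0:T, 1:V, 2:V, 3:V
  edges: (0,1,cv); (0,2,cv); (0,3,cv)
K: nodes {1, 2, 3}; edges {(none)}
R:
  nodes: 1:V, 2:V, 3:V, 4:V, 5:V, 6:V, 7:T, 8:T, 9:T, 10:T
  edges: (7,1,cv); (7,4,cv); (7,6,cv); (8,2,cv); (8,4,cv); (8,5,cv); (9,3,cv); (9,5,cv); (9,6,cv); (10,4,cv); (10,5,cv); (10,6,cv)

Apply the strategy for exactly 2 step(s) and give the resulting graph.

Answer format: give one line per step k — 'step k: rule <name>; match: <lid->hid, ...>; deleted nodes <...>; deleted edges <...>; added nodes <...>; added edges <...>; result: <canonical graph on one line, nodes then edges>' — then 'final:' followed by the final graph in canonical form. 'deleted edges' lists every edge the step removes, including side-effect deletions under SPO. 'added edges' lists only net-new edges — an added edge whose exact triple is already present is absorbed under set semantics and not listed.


step 1: rule r1; match: 0->8, 1->2, 2->4, 3->5; deleted nodes 8; deleted edges (8,2,cv); (8,4,cv); (8,5,cv); added nodes 11, 12, 13, 14, 15, 16, 17; added edges (14,2,cv); (14,11,cv); (14,13,cv); (15,4,cv); (15,11,cv); (15,12,cv); (16,5,cv); (16,12,cv); (16,13,cv); (17,11,cv); (17,12,cv); (17,13,cv); result: nodes: 1:V, 2:V, 3:V, 4:V, 5:V, 6:V, 10:T, 11:V, 12:V, 13:V, 14:T, 15:T, 16:T, 17:T edges: (10,2,cvk); (10,3,cv); (10,4,cv); (10,5,cv); (14,2,cv); (14,11,cv); (14,13,cv); (15,4,cv); (15,11,cv); (15,12,cv); (16,5,cv); (16,12,cv); (16,13,cv); (17,11,cv); (17,12,cv); (17,13,cv)
step 2: rule r1; match: 0->10, 1->3, 2->4, 3->5; deleted nodes 10; deleted edges (10,2,cvk); (10,3,cv); (10,4,cv); (10,5,cv); added nodes 18, 19, 20, 21, 22, 23, 24; added edges (21,3,cv); (21,18,cv); (21,20,cv); (22,4,cv); (22,18,cv); (22,19,cv); (23,5,cv); (23,19,cv); (23,20,cv); (24,18,cv); (24,19,cv); (24,20,cv); result: nodes: 1:V, 2:V, 3:V, 4:V, 5:V, 6:V, 11:V, 12:V, 13:V, 14:T, 15:T, 16:T, 17:T, 18:V, 19:V, 20:V, 21:T, 22:T, 23:T, 24:T edges: (14,2,cv); (14,11,cv); (14,13,cv); (15,4,cv); (15,11,cv); (15,12,cv); (16,5,cv); (16,12,cv); (16,13,cv); (17,11,cv); (17,12,cv); (17,13,cv); (21,3,cv); (21,18,cv); (21,20,cv); (22,4,cv); (22,18,cv); (22,19,cv); (23,5,cv); (23,19,cv); (23,20,cv); (24,18,cv); (24,19,cv); (24,20,cv)
final:
nodes: 1:V, 2:V, 3:V, 4:V, 5:V, 6:V, 11:V, 12:V, 13:V, 14:T, 15:T, 16:T, 17:T, 18:V, 19:V, 20:V, 21:T, 22:T, 23:T, 24:T
edges: (14,2,cv); (14,11,cv); (14,13,cv); (15,4,cv); (15,11,cv); (15,12,cv); (16,5,cv); (16,12,cv); (16,13,cv); (17,11,cv); (17,12,cv); (17,13,cv); (21,3,cv); (21,18,cv); (21,20,cv); (22,4,cv); (22,18,cv); (22,19,cv); (23,5,cv); (23,19,cv); (23,20,cv); (24,18,cv); (24,19,cv); (24,20,cv)


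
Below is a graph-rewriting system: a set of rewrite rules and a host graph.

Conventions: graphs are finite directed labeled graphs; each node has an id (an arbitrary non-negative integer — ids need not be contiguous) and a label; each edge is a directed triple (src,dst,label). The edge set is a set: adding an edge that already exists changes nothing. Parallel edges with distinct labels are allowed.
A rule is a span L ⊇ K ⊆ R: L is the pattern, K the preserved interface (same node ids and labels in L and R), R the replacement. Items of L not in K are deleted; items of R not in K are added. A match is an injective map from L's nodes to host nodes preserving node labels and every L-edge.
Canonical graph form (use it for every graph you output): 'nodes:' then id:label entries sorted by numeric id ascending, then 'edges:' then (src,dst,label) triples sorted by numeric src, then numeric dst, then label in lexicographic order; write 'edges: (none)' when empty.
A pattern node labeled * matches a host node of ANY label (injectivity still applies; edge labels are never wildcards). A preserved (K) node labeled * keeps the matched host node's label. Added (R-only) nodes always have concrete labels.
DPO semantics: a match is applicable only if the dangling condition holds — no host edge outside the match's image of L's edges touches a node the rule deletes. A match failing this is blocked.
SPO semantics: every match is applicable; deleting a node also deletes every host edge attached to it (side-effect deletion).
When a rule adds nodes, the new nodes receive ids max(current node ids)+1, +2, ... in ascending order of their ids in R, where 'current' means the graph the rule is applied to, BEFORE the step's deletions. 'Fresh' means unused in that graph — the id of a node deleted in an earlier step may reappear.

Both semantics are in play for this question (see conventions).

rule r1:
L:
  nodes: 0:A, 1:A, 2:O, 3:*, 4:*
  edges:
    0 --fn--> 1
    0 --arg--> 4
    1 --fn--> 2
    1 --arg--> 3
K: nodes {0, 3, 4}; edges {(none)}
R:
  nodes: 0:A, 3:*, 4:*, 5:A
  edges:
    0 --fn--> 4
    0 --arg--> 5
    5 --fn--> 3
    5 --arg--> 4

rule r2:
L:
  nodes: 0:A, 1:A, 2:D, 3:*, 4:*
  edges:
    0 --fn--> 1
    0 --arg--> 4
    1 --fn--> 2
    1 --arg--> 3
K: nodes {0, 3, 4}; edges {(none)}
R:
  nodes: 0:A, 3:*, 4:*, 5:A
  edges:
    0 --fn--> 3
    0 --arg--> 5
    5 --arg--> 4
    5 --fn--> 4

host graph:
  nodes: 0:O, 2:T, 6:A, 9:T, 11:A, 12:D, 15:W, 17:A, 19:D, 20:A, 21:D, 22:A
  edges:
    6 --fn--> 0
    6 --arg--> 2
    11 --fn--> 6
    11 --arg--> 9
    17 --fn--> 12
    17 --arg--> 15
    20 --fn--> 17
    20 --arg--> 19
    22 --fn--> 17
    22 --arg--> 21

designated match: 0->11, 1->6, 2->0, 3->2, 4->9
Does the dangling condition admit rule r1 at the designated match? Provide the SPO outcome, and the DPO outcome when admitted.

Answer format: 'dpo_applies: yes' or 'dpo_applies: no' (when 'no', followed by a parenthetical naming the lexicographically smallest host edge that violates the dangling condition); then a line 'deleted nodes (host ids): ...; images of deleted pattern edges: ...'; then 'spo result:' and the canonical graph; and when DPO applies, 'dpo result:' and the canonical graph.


dpo_applies: yes
deleted nodes (host ids): 0, 6; images of deleted pattern edges: (6,0,fn); (6,2,arg); (11,6,fn); (11,9,arg)
spo result:
nodes: 2:T, 9:T, 11:A, 12:D, 15:W, 17:A, 19:D, 20:A, 21:D, 22:A, 23:A
edges: (11,9,fn); (11,23,arg); (17,12,fn); (17,15,arg); (20,17,fn); (20,19,arg); (22,17,fn); (22,21,arg); (23,2,fn); (23,9,arg)
dpo result:
nodes: 2:T, 9:T, 11:A, 12:D, 15:W, 17:A, 19:D, 20:A, 21:D, 22:A, 23:A
edges: (11,9,fn); (11,23,arg); (17,12,fn); (17,15,arg); (20,17,fn); (20,19,arg); (22,17,fn); (22,21,arg); (23,2,fn); (23,9,arg)


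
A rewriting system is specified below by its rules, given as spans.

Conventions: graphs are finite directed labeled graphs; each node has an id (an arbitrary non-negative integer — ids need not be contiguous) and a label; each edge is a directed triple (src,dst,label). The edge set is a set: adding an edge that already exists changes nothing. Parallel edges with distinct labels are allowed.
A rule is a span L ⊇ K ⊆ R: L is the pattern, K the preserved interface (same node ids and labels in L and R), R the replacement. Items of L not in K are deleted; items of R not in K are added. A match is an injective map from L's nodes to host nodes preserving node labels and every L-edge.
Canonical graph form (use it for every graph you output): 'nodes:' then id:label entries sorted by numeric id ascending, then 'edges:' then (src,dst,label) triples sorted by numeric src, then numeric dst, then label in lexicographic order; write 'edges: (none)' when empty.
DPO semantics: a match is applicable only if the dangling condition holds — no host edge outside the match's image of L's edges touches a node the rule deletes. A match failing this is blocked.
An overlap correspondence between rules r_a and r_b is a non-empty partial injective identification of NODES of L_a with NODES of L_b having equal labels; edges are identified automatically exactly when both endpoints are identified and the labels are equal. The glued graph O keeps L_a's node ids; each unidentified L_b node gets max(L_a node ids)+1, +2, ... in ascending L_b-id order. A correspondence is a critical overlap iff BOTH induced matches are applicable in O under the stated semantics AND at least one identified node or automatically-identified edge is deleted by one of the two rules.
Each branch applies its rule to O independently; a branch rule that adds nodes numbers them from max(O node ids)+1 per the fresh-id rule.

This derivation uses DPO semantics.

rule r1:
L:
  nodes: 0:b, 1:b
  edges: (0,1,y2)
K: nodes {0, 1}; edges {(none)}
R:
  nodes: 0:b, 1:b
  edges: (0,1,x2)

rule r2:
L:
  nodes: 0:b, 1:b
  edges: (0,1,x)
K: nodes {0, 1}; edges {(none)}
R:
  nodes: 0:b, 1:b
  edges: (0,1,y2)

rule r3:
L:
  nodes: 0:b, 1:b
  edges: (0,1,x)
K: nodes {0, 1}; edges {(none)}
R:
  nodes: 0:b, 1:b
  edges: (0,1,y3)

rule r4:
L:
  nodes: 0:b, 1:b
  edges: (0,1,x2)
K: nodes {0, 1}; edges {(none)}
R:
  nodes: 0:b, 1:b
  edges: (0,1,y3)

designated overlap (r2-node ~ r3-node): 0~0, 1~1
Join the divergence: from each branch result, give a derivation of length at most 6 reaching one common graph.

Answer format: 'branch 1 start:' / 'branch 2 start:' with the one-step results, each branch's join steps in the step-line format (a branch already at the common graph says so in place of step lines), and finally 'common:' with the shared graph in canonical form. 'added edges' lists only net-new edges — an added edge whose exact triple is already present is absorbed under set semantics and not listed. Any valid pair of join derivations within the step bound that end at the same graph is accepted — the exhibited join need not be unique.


branch 1 start:
nodes: 0:b, 1:b
edges: (0,1,y2)
branch 2 start:
nodes: 0:b, 1:b
edges: (0,1,y3)
branch 1 step 1: rule r1; match: 0->0, 1->1; deleted nodes (none); deleted edges (0,1,y2); added nodes (none); added edges (0,1,x2); result: nodes: 0:b, 1:b edges: (0,1,x2)
branch 1 step 2: rule r4; match: 0->0, 1->1; deleted nodes (none); deleted edges (0,1,x2); added nodes (none); added edges (0,1,y3); result: nodes: 0:b, 1:b edges: (0,1,y3)
branch 2: already at the common graph (0 steps)
common:
nodes: 0:b, 1:b
edges: (0,1,y3)
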